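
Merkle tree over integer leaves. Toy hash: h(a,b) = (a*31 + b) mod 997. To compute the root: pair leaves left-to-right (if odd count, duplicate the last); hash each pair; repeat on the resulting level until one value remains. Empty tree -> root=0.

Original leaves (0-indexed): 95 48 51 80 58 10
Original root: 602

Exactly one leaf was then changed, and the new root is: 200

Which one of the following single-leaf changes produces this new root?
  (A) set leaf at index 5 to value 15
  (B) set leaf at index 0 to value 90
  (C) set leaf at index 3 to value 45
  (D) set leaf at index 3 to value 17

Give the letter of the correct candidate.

Original leaves: [95, 48, 51, 80, 58, 10]
Target new root: 200
Try each candidate change and compute the resulting root:
Candidate A: set leaf[5] = 15 -> leaves = [95, 48, 51, 80, 58, 15]
  L0: [95, 48, 51, 80, 58, 15]
  L1: h(95,48)=(95*31+48)%997=2 h(51,80)=(51*31+80)%997=664 h(58,15)=(58*31+15)%997=816 -> [2, 664, 816]
  L2: h(2,664)=(2*31+664)%997=726 h(816,816)=(816*31+816)%997=190 -> [726, 190]
  L3: h(726,190)=(726*31+190)%997=762 -> [762]
  root = 762 != target 200
Candidate B: set leaf[0] = 90 -> leaves = [90, 48, 51, 80, 58, 10]
  L0: [90, 48, 51, 80, 58, 10]
  L1: h(90,48)=(90*31+48)%997=844 h(51,80)=(51*31+80)%997=664 h(58,10)=(58*31+10)%997=811 -> [844, 664, 811]
  L2: h(844,664)=(844*31+664)%997=906 h(811,811)=(811*31+811)%997=30 -> [906, 30]
  L3: h(906,30)=(906*31+30)%997=200 -> [200]
  root = 200 == target 200  ** MATCH **
Candidate C: set leaf[3] = 45 -> leaves = [95, 48, 51, 45, 58, 10]
  L0: [95, 48, 51, 45, 58, 10]
  L1: h(95,48)=(95*31+48)%997=2 h(51,45)=(51*31+45)%997=629 h(58,10)=(58*31+10)%997=811 -> [2, 629, 811]
  L2: h(2,629)=(2*31+629)%997=691 h(811,811)=(811*31+811)%997=30 -> [691, 30]
  L3: h(691,30)=(691*31+30)%997=514 -> [514]
  root = 514 != target 200
Candidate D: set leaf[3] = 17 -> leaves = [95, 48, 51, 17, 58, 10]
  L0: [95, 48, 51, 17, 58, 10]
  L1: h(95,48)=(95*31+48)%997=2 h(51,17)=(51*31+17)%997=601 h(58,10)=(58*31+10)%997=811 -> [2, 601, 811]
  L2: h(2,601)=(2*31+601)%997=663 h(811,811)=(811*31+811)%997=30 -> [663, 30]
  L3: h(663,30)=(663*31+30)%997=643 -> [643]
  root = 643 != target 200
Candidate B produces the target root.

Answer: B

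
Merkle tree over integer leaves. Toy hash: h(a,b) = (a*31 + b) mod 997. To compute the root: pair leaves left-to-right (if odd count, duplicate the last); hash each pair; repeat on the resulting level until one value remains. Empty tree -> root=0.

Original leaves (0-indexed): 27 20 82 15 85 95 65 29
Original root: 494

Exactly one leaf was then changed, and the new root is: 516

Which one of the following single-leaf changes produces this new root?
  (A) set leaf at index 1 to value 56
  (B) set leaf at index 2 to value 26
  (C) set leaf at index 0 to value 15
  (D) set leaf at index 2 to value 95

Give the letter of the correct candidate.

Original leaves: [27, 20, 82, 15, 85, 95, 65, 29]
Target new root: 516
Try each candidate change and compute the resulting root:
Candidate A: set leaf[1] = 56 -> leaves = [27, 56, 82, 15, 85, 95, 65, 29]
  L0: [27, 56, 82, 15, 85, 95, 65, 29]
  L1: h(27,56)=(27*31+56)%997=893 h(82,15)=(82*31+15)%997=563 h(85,95)=(85*31+95)%997=736 h(65,29)=(65*31+29)%997=50 -> [893, 563, 736, 50]
  L2: h(893,563)=(893*31+563)%997=330 h(736,50)=(736*31+50)%997=932 -> [330, 932]
  L3: h(330,932)=(330*31+932)%997=195 -> [195]
  root = 195 != target 516
Candidate B: set leaf[2] = 26 -> leaves = [27, 20, 26, 15, 85, 95, 65, 29]
  L0: [27, 20, 26, 15, 85, 95, 65, 29]
  L1: h(27,20)=(27*31+20)%997=857 h(26,15)=(26*31+15)%997=821 h(85,95)=(85*31+95)%997=736 h(65,29)=(65*31+29)%997=50 -> [857, 821, 736, 50]
  L2: h(857,821)=(857*31+821)%997=469 h(736,50)=(736*31+50)%997=932 -> [469, 932]
  L3: h(469,932)=(469*31+932)%997=516 -> [516]
  root = 516 == target 516  ** MATCH **
Candidate C: set leaf[0] = 15 -> leaves = [15, 20, 82, 15, 85, 95, 65, 29]
  L0: [15, 20, 82, 15, 85, 95, 65, 29]
  L1: h(15,20)=(15*31+20)%997=485 h(82,15)=(82*31+15)%997=563 h(85,95)=(85*31+95)%997=736 h(65,29)=(65*31+29)%997=50 -> [485, 563, 736, 50]
  L2: h(485,563)=(485*31+563)%997=643 h(736,50)=(736*31+50)%997=932 -> [643, 932]
  L3: h(643,932)=(643*31+932)%997=925 -> [925]
  root = 925 != target 516
Candidate D: set leaf[2] = 95 -> leaves = [27, 20, 95, 15, 85, 95, 65, 29]
  L0: [27, 20, 95, 15, 85, 95, 65, 29]
  L1: h(27,20)=(27*31+20)%997=857 h(95,15)=(95*31+15)%997=966 h(85,95)=(85*31+95)%997=736 h(65,29)=(65*31+29)%997=50 -> [857, 966, 736, 50]
  L2: h(857,966)=(857*31+966)%997=614 h(736,50)=(736*31+50)%997=932 -> [614, 932]
  L3: h(614,932)=(614*31+932)%997=26 -> [26]
  root = 26 != target 516
Candidate B produces the target root.

Answer: B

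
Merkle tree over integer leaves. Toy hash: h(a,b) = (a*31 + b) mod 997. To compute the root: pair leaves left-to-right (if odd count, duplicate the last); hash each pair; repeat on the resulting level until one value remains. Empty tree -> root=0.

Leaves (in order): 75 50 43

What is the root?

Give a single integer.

L0: [75, 50, 43]
L1: h(75,50)=(75*31+50)%997=381 h(43,43)=(43*31+43)%997=379 -> [381, 379]
L2: h(381,379)=(381*31+379)%997=226 -> [226]

Answer: 226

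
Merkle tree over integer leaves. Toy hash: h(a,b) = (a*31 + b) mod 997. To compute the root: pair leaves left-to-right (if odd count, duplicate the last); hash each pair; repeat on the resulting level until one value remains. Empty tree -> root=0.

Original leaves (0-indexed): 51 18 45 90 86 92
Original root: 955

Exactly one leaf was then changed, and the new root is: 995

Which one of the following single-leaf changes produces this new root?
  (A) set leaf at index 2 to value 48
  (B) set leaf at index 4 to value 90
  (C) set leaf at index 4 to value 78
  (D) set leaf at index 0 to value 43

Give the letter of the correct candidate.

Answer: C

Derivation:
Original leaves: [51, 18, 45, 90, 86, 92]
Target new root: 995
Try each candidate change and compute the resulting root:
Candidate A: set leaf[2] = 48 -> leaves = [51, 18, 48, 90, 86, 92]
  L0: [51, 18, 48, 90, 86, 92]
  L1: h(51,18)=(51*31+18)%997=602 h(48,90)=(48*31+90)%997=581 h(86,92)=(86*31+92)%997=764 -> [602, 581, 764]
  L2: h(602,581)=(602*31+581)%997=300 h(764,764)=(764*31+764)%997=520 -> [300, 520]
  L3: h(300,520)=(300*31+520)%997=847 -> [847]
  root = 847 != target 995
Candidate B: set leaf[4] = 90 -> leaves = [51, 18, 45, 90, 90, 92]
  L0: [51, 18, 45, 90, 90, 92]
  L1: h(51,18)=(51*31+18)%997=602 h(45,90)=(45*31+90)%997=488 h(90,92)=(90*31+92)%997=888 -> [602, 488, 888]
  L2: h(602,488)=(602*31+488)%997=207 h(888,888)=(888*31+888)%997=500 -> [207, 500]
  L3: h(207,500)=(207*31+500)%997=935 -> [935]
  root = 935 != target 995
Candidate C: set leaf[4] = 78 -> leaves = [51, 18, 45, 90, 78, 92]
  L0: [51, 18, 45, 90, 78, 92]
  L1: h(51,18)=(51*31+18)%997=602 h(45,90)=(45*31+90)%997=488 h(78,92)=(78*31+92)%997=516 -> [602, 488, 516]
  L2: h(602,488)=(602*31+488)%997=207 h(516,516)=(516*31+516)%997=560 -> [207, 560]
  L3: h(207,560)=(207*31+560)%997=995 -> [995]
  root = 995 == target 995  ** MATCH **
Candidate D: set leaf[0] = 43 -> leaves = [43, 18, 45, 90, 86, 92]
  L0: [43, 18, 45, 90, 86, 92]
  L1: h(43,18)=(43*31+18)%997=354 h(45,90)=(45*31+90)%997=488 h(86,92)=(86*31+92)%997=764 -> [354, 488, 764]
  L2: h(354,488)=(354*31+488)%997=495 h(764,764)=(764*31+764)%997=520 -> [495, 520]
  L3: h(495,520)=(495*31+520)%997=910 -> [910]
  root = 910 != target 995
Candidate C produces the target root.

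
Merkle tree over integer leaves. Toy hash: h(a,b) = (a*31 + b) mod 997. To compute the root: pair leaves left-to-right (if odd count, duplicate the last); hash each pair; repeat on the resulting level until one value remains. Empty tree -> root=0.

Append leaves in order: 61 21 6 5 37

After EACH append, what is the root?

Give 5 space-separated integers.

Answer: 61 915 641 640 899

Derivation:
After append 61 (leaves=[61]):
  L0: [61]
  root=61
After append 21 (leaves=[61, 21]):
  L0: [61, 21]
  L1: h(61,21)=(61*31+21)%997=915 -> [915]
  root=915
After append 6 (leaves=[61, 21, 6]):
  L0: [61, 21, 6]
  L1: h(61,21)=(61*31+21)%997=915 h(6,6)=(6*31+6)%997=192 -> [915, 192]
  L2: h(915,192)=(915*31+192)%997=641 -> [641]
  root=641
After append 5 (leaves=[61, 21, 6, 5]):
  L0: [61, 21, 6, 5]
  L1: h(61,21)=(61*31+21)%997=915 h(6,5)=(6*31+5)%997=191 -> [915, 191]
  L2: h(915,191)=(915*31+191)%997=640 -> [640]
  root=640
After append 37 (leaves=[61, 21, 6, 5, 37]):
  L0: [61, 21, 6, 5, 37]
  L1: h(61,21)=(61*31+21)%997=915 h(6,5)=(6*31+5)%997=191 h(37,37)=(37*31+37)%997=187 -> [915, 191, 187]
  L2: h(915,191)=(915*31+191)%997=640 h(187,187)=(187*31+187)%997=2 -> [640, 2]
  L3: h(640,2)=(640*31+2)%997=899 -> [899]
  root=899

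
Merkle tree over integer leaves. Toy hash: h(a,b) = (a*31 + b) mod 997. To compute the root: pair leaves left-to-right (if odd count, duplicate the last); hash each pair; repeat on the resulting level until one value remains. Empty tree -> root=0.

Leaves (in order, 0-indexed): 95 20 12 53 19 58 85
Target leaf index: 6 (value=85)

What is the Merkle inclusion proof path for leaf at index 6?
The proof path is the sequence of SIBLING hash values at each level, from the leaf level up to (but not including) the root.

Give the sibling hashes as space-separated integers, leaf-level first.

L0 (leaves): [95, 20, 12, 53, 19, 58, 85], target index=6
L1: h(95,20)=(95*31+20)%997=971 [pair 0] h(12,53)=(12*31+53)%997=425 [pair 1] h(19,58)=(19*31+58)%997=647 [pair 2] h(85,85)=(85*31+85)%997=726 [pair 3] -> [971, 425, 647, 726]
  Sibling for proof at L0: 85
L2: h(971,425)=(971*31+425)%997=616 [pair 0] h(647,726)=(647*31+726)%997=843 [pair 1] -> [616, 843]
  Sibling for proof at L1: 647
L3: h(616,843)=(616*31+843)%997=996 [pair 0] -> [996]
  Sibling for proof at L2: 616
Root: 996
Proof path (sibling hashes from leaf to root): [85, 647, 616]

Answer: 85 647 616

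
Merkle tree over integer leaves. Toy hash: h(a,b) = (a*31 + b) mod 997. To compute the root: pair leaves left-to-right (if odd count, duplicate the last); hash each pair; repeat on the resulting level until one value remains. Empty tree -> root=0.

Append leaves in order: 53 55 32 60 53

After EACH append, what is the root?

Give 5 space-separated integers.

Answer: 53 701 821 849 831

Derivation:
After append 53 (leaves=[53]):
  L0: [53]
  root=53
After append 55 (leaves=[53, 55]):
  L0: [53, 55]
  L1: h(53,55)=(53*31+55)%997=701 -> [701]
  root=701
After append 32 (leaves=[53, 55, 32]):
  L0: [53, 55, 32]
  L1: h(53,55)=(53*31+55)%997=701 h(32,32)=(32*31+32)%997=27 -> [701, 27]
  L2: h(701,27)=(701*31+27)%997=821 -> [821]
  root=821
After append 60 (leaves=[53, 55, 32, 60]):
  L0: [53, 55, 32, 60]
  L1: h(53,55)=(53*31+55)%997=701 h(32,60)=(32*31+60)%997=55 -> [701, 55]
  L2: h(701,55)=(701*31+55)%997=849 -> [849]
  root=849
After append 53 (leaves=[53, 55, 32, 60, 53]):
  L0: [53, 55, 32, 60, 53]
  L1: h(53,55)=(53*31+55)%997=701 h(32,60)=(32*31+60)%997=55 h(53,53)=(53*31+53)%997=699 -> [701, 55, 699]
  L2: h(701,55)=(701*31+55)%997=849 h(699,699)=(699*31+699)%997=434 -> [849, 434]
  L3: h(849,434)=(849*31+434)%997=831 -> [831]
  root=831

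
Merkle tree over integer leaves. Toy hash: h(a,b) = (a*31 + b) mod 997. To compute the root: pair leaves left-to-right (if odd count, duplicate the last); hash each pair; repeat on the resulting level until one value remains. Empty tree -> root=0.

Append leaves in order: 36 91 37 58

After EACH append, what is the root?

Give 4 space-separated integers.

After append 36 (leaves=[36]):
  L0: [36]
  root=36
After append 91 (leaves=[36, 91]):
  L0: [36, 91]
  L1: h(36,91)=(36*31+91)%997=210 -> [210]
  root=210
After append 37 (leaves=[36, 91, 37]):
  L0: [36, 91, 37]
  L1: h(36,91)=(36*31+91)%997=210 h(37,37)=(37*31+37)%997=187 -> [210, 187]
  L2: h(210,187)=(210*31+187)%997=715 -> [715]
  root=715
After append 58 (leaves=[36, 91, 37, 58]):
  L0: [36, 91, 37, 58]
  L1: h(36,91)=(36*31+91)%997=210 h(37,58)=(37*31+58)%997=208 -> [210, 208]
  L2: h(210,208)=(210*31+208)%997=736 -> [736]
  root=736

Answer: 36 210 715 736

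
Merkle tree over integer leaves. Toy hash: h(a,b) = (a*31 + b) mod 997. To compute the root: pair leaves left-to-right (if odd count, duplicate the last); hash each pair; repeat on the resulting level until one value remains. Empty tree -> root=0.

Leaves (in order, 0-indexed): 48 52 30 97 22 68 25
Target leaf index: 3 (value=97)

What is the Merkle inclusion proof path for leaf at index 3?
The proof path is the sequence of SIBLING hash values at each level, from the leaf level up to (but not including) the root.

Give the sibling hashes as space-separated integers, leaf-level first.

L0 (leaves): [48, 52, 30, 97, 22, 68, 25], target index=3
L1: h(48,52)=(48*31+52)%997=543 [pair 0] h(30,97)=(30*31+97)%997=30 [pair 1] h(22,68)=(22*31+68)%997=750 [pair 2] h(25,25)=(25*31+25)%997=800 [pair 3] -> [543, 30, 750, 800]
  Sibling for proof at L0: 30
L2: h(543,30)=(543*31+30)%997=911 [pair 0] h(750,800)=(750*31+800)%997=122 [pair 1] -> [911, 122]
  Sibling for proof at L1: 543
L3: h(911,122)=(911*31+122)%997=447 [pair 0] -> [447]
  Sibling for proof at L2: 122
Root: 447
Proof path (sibling hashes from leaf to root): [30, 543, 122]

Answer: 30 543 122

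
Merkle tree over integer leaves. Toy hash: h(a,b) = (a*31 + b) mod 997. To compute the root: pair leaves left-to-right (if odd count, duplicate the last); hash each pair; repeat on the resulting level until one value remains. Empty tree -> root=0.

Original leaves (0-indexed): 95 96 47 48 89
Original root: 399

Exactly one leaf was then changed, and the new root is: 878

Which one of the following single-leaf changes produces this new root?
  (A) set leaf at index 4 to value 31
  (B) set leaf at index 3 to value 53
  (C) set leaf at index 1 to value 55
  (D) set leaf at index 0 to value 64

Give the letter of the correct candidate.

Answer: C

Derivation:
Original leaves: [95, 96, 47, 48, 89]
Target new root: 878
Try each candidate change and compute the resulting root:
Candidate A: set leaf[4] = 31 -> leaves = [95, 96, 47, 48, 31]
  L0: [95, 96, 47, 48, 31]
  L1: h(95,96)=(95*31+96)%997=50 h(47,48)=(47*31+48)%997=508 h(31,31)=(31*31+31)%997=992 -> [50, 508, 992]
  L2: h(50,508)=(50*31+508)%997=64 h(992,992)=(992*31+992)%997=837 -> [64, 837]
  L3: h(64,837)=(64*31+837)%997=827 -> [827]
  root = 827 != target 878
Candidate B: set leaf[3] = 53 -> leaves = [95, 96, 47, 53, 89]
  L0: [95, 96, 47, 53, 89]
  L1: h(95,96)=(95*31+96)%997=50 h(47,53)=(47*31+53)%997=513 h(89,89)=(89*31+89)%997=854 -> [50, 513, 854]
  L2: h(50,513)=(50*31+513)%997=69 h(854,854)=(854*31+854)%997=409 -> [69, 409]
  L3: h(69,409)=(69*31+409)%997=554 -> [554]
  root = 554 != target 878
Candidate C: set leaf[1] = 55 -> leaves = [95, 55, 47, 48, 89]
  L0: [95, 55, 47, 48, 89]
  L1: h(95,55)=(95*31+55)%997=9 h(47,48)=(47*31+48)%997=508 h(89,89)=(89*31+89)%997=854 -> [9, 508, 854]
  L2: h(9,508)=(9*31+508)%997=787 h(854,854)=(854*31+854)%997=409 -> [787, 409]
  L3: h(787,409)=(787*31+409)%997=878 -> [878]
  root = 878 == target 878  ** MATCH **
Candidate D: set leaf[0] = 64 -> leaves = [64, 96, 47, 48, 89]
  L0: [64, 96, 47, 48, 89]
  L1: h(64,96)=(64*31+96)%997=86 h(47,48)=(47*31+48)%997=508 h(89,89)=(89*31+89)%997=854 -> [86, 508, 854]
  L2: h(86,508)=(86*31+508)%997=183 h(854,854)=(854*31+854)%997=409 -> [183, 409]
  L3: h(183,409)=(183*31+409)%997=100 -> [100]
  root = 100 != target 878
Candidate C produces the target root.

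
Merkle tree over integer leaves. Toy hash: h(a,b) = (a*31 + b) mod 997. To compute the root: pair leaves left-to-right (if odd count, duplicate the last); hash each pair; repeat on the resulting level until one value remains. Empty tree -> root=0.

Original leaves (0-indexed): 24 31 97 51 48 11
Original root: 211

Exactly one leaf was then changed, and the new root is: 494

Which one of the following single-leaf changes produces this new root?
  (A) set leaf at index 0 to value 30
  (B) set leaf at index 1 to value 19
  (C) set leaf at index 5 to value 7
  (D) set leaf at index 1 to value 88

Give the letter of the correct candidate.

Answer: A

Derivation:
Original leaves: [24, 31, 97, 51, 48, 11]
Target new root: 494
Try each candidate change and compute the resulting root:
Candidate A: set leaf[0] = 30 -> leaves = [30, 31, 97, 51, 48, 11]
  L0: [30, 31, 97, 51, 48, 11]
  L1: h(30,31)=(30*31+31)%997=961 h(97,51)=(97*31+51)%997=67 h(48,11)=(48*31+11)%997=502 -> [961, 67, 502]
  L2: h(961,67)=(961*31+67)%997=945 h(502,502)=(502*31+502)%997=112 -> [945, 112]
  L3: h(945,112)=(945*31+112)%997=494 -> [494]
  root = 494 == target 494  ** MATCH **
Candidate B: set leaf[1] = 19 -> leaves = [24, 19, 97, 51, 48, 11]
  L0: [24, 19, 97, 51, 48, 11]
  L1: h(24,19)=(24*31+19)%997=763 h(97,51)=(97*31+51)%997=67 h(48,11)=(48*31+11)%997=502 -> [763, 67, 502]
  L2: h(763,67)=(763*31+67)%997=789 h(502,502)=(502*31+502)%997=112 -> [789, 112]
  L3: h(789,112)=(789*31+112)%997=643 -> [643]
  root = 643 != target 494
Candidate C: set leaf[5] = 7 -> leaves = [24, 31, 97, 51, 48, 7]
  L0: [24, 31, 97, 51, 48, 7]
  L1: h(24,31)=(24*31+31)%997=775 h(97,51)=(97*31+51)%997=67 h(48,7)=(48*31+7)%997=498 -> [775, 67, 498]
  L2: h(775,67)=(775*31+67)%997=164 h(498,498)=(498*31+498)%997=981 -> [164, 981]
  L3: h(164,981)=(164*31+981)%997=83 -> [83]
  root = 83 != target 494
Candidate D: set leaf[1] = 88 -> leaves = [24, 88, 97, 51, 48, 11]
  L0: [24, 88, 97, 51, 48, 11]
  L1: h(24,88)=(24*31+88)%997=832 h(97,51)=(97*31+51)%997=67 h(48,11)=(48*31+11)%997=502 -> [832, 67, 502]
  L2: h(832,67)=(832*31+67)%997=934 h(502,502)=(502*31+502)%997=112 -> [934, 112]
  L3: h(934,112)=(934*31+112)%997=153 -> [153]
  root = 153 != target 494
Candidate A produces the target root.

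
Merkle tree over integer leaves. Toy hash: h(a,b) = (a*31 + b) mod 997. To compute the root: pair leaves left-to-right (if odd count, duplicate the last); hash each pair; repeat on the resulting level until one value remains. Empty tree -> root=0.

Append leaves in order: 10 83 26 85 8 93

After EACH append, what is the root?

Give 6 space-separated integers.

After append 10 (leaves=[10]):
  L0: [10]
  root=10
After append 83 (leaves=[10, 83]):
  L0: [10, 83]
  L1: h(10,83)=(10*31+83)%997=393 -> [393]
  root=393
After append 26 (leaves=[10, 83, 26]):
  L0: [10, 83, 26]
  L1: h(10,83)=(10*31+83)%997=393 h(26,26)=(26*31+26)%997=832 -> [393, 832]
  L2: h(393,832)=(393*31+832)%997=54 -> [54]
  root=54
After append 85 (leaves=[10, 83, 26, 85]):
  L0: [10, 83, 26, 85]
  L1: h(10,83)=(10*31+83)%997=393 h(26,85)=(26*31+85)%997=891 -> [393, 891]
  L2: h(393,891)=(393*31+891)%997=113 -> [113]
  root=113
After append 8 (leaves=[10, 83, 26, 85, 8]):
  L0: [10, 83, 26, 85, 8]
  L1: h(10,83)=(10*31+83)%997=393 h(26,85)=(26*31+85)%997=891 h(8,8)=(8*31+8)%997=256 -> [393, 891, 256]
  L2: h(393,891)=(393*31+891)%997=113 h(256,256)=(256*31+256)%997=216 -> [113, 216]
  L3: h(113,216)=(113*31+216)%997=728 -> [728]
  root=728
After append 93 (leaves=[10, 83, 26, 85, 8, 93]):
  L0: [10, 83, 26, 85, 8, 93]
  L1: h(10,83)=(10*31+83)%997=393 h(26,85)=(26*31+85)%997=891 h(8,93)=(8*31+93)%997=341 -> [393, 891, 341]
  L2: h(393,891)=(393*31+891)%997=113 h(341,341)=(341*31+341)%997=942 -> [113, 942]
  L3: h(113,942)=(113*31+942)%997=457 -> [457]
  root=457

Answer: 10 393 54 113 728 457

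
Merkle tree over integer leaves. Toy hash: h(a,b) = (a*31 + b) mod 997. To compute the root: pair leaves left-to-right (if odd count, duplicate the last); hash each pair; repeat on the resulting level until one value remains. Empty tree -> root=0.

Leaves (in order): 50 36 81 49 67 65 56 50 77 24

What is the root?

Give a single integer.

Answer: 740

Derivation:
L0: [50, 36, 81, 49, 67, 65, 56, 50, 77, 24]
L1: h(50,36)=(50*31+36)%997=589 h(81,49)=(81*31+49)%997=566 h(67,65)=(67*31+65)%997=148 h(56,50)=(56*31+50)%997=789 h(77,24)=(77*31+24)%997=417 -> [589, 566, 148, 789, 417]
L2: h(589,566)=(589*31+566)%997=879 h(148,789)=(148*31+789)%997=392 h(417,417)=(417*31+417)%997=383 -> [879, 392, 383]
L3: h(879,392)=(879*31+392)%997=722 h(383,383)=(383*31+383)%997=292 -> [722, 292]
L4: h(722,292)=(722*31+292)%997=740 -> [740]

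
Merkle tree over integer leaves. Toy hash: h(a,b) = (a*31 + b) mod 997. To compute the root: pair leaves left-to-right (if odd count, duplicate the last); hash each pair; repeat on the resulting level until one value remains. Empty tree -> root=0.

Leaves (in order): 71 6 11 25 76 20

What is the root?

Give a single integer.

Answer: 947

Derivation:
L0: [71, 6, 11, 25, 76, 20]
L1: h(71,6)=(71*31+6)%997=213 h(11,25)=(11*31+25)%997=366 h(76,20)=(76*31+20)%997=382 -> [213, 366, 382]
L2: h(213,366)=(213*31+366)%997=987 h(382,382)=(382*31+382)%997=260 -> [987, 260]
L3: h(987,260)=(987*31+260)%997=947 -> [947]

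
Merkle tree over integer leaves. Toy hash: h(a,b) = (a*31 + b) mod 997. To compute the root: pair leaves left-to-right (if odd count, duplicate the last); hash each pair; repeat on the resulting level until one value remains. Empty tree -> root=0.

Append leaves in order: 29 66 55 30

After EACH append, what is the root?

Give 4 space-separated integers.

Answer: 29 965 768 743

Derivation:
After append 29 (leaves=[29]):
  L0: [29]
  root=29
After append 66 (leaves=[29, 66]):
  L0: [29, 66]
  L1: h(29,66)=(29*31+66)%997=965 -> [965]
  root=965
After append 55 (leaves=[29, 66, 55]):
  L0: [29, 66, 55]
  L1: h(29,66)=(29*31+66)%997=965 h(55,55)=(55*31+55)%997=763 -> [965, 763]
  L2: h(965,763)=(965*31+763)%997=768 -> [768]
  root=768
After append 30 (leaves=[29, 66, 55, 30]):
  L0: [29, 66, 55, 30]
  L1: h(29,66)=(29*31+66)%997=965 h(55,30)=(55*31+30)%997=738 -> [965, 738]
  L2: h(965,738)=(965*31+738)%997=743 -> [743]
  root=743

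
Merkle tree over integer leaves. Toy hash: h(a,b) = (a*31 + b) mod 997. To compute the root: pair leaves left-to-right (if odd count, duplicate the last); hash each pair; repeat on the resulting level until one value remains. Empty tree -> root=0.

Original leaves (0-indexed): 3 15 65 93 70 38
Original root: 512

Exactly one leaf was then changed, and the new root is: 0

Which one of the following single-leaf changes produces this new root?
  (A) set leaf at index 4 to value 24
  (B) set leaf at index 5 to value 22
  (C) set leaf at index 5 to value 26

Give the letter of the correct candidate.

Answer: B

Derivation:
Original leaves: [3, 15, 65, 93, 70, 38]
Target new root: 0
Try each candidate change and compute the resulting root:
Candidate A: set leaf[4] = 24 -> leaves = [3, 15, 65, 93, 24, 38]
  L0: [3, 15, 65, 93, 24, 38]
  L1: h(3,15)=(3*31+15)%997=108 h(65,93)=(65*31+93)%997=114 h(24,38)=(24*31+38)%997=782 -> [108, 114, 782]
  L2: h(108,114)=(108*31+114)%997=471 h(782,782)=(782*31+782)%997=99 -> [471, 99]
  L3: h(471,99)=(471*31+99)%997=742 -> [742]
  root = 742 != target 0
Candidate B: set leaf[5] = 22 -> leaves = [3, 15, 65, 93, 70, 22]
  L0: [3, 15, 65, 93, 70, 22]
  L1: h(3,15)=(3*31+15)%997=108 h(65,93)=(65*31+93)%997=114 h(70,22)=(70*31+22)%997=198 -> [108, 114, 198]
  L2: h(108,114)=(108*31+114)%997=471 h(198,198)=(198*31+198)%997=354 -> [471, 354]
  L3: h(471,354)=(471*31+354)%997=0 -> [0]
  root = 0 == target 0  ** MATCH **
Candidate C: set leaf[5] = 26 -> leaves = [3, 15, 65, 93, 70, 26]
  L0: [3, 15, 65, 93, 70, 26]
  L1: h(3,15)=(3*31+15)%997=108 h(65,93)=(65*31+93)%997=114 h(70,26)=(70*31+26)%997=202 -> [108, 114, 202]
  L2: h(108,114)=(108*31+114)%997=471 h(202,202)=(202*31+202)%997=482 -> [471, 482]
  L3: h(471,482)=(471*31+482)%997=128 -> [128]
  root = 128 != target 0
Candidate B produces the target root.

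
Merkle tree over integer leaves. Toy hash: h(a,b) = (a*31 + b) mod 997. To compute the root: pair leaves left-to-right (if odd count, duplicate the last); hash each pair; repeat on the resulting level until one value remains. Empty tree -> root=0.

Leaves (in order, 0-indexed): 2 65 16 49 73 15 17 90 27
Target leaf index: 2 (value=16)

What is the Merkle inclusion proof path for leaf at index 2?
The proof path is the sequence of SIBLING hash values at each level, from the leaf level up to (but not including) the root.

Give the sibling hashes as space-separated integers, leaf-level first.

Answer: 49 127 448 397

Derivation:
L0 (leaves): [2, 65, 16, 49, 73, 15, 17, 90, 27], target index=2
L1: h(2,65)=(2*31+65)%997=127 [pair 0] h(16,49)=(16*31+49)%997=545 [pair 1] h(73,15)=(73*31+15)%997=284 [pair 2] h(17,90)=(17*31+90)%997=617 [pair 3] h(27,27)=(27*31+27)%997=864 [pair 4] -> [127, 545, 284, 617, 864]
  Sibling for proof at L0: 49
L2: h(127,545)=(127*31+545)%997=494 [pair 0] h(284,617)=(284*31+617)%997=448 [pair 1] h(864,864)=(864*31+864)%997=729 [pair 2] -> [494, 448, 729]
  Sibling for proof at L1: 127
L3: h(494,448)=(494*31+448)%997=807 [pair 0] h(729,729)=(729*31+729)%997=397 [pair 1] -> [807, 397]
  Sibling for proof at L2: 448
L4: h(807,397)=(807*31+397)%997=489 [pair 0] -> [489]
  Sibling for proof at L3: 397
Root: 489
Proof path (sibling hashes from leaf to root): [49, 127, 448, 397]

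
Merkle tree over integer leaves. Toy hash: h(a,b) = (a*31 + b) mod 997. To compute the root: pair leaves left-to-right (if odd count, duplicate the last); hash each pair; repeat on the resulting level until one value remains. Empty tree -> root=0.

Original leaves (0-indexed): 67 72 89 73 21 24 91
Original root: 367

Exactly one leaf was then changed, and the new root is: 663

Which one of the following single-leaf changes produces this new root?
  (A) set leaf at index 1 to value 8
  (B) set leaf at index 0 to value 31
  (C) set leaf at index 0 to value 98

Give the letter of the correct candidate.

Answer: B

Derivation:
Original leaves: [67, 72, 89, 73, 21, 24, 91]
Target new root: 663
Try each candidate change and compute the resulting root:
Candidate A: set leaf[1] = 8 -> leaves = [67, 8, 89, 73, 21, 24, 91]
  L0: [67, 8, 89, 73, 21, 24, 91]
  L1: h(67,8)=(67*31+8)%997=91 h(89,73)=(89*31+73)%997=838 h(21,24)=(21*31+24)%997=675 h(91,91)=(91*31+91)%997=918 -> [91, 838, 675, 918]
  L2: h(91,838)=(91*31+838)%997=668 h(675,918)=(675*31+918)%997=906 -> [668, 906]
  L3: h(668,906)=(668*31+906)%997=677 -> [677]
  root = 677 != target 663
Candidate B: set leaf[0] = 31 -> leaves = [31, 72, 89, 73, 21, 24, 91]
  L0: [31, 72, 89, 73, 21, 24, 91]
  L1: h(31,72)=(31*31+72)%997=36 h(89,73)=(89*31+73)%997=838 h(21,24)=(21*31+24)%997=675 h(91,91)=(91*31+91)%997=918 -> [36, 838, 675, 918]
  L2: h(36,838)=(36*31+838)%997=957 h(675,918)=(675*31+918)%997=906 -> [957, 906]
  L3: h(957,906)=(957*31+906)%997=663 -> [663]
  root = 663 == target 663  ** MATCH **
Candidate C: set leaf[0] = 98 -> leaves = [98, 72, 89, 73, 21, 24, 91]
  L0: [98, 72, 89, 73, 21, 24, 91]
  L1: h(98,72)=(98*31+72)%997=119 h(89,73)=(89*31+73)%997=838 h(21,24)=(21*31+24)%997=675 h(91,91)=(91*31+91)%997=918 -> [119, 838, 675, 918]
  L2: h(119,838)=(119*31+838)%997=539 h(675,918)=(675*31+918)%997=906 -> [539, 906]
  L3: h(539,906)=(539*31+906)%997=666 -> [666]
  root = 666 != target 663
Candidate B produces the target root.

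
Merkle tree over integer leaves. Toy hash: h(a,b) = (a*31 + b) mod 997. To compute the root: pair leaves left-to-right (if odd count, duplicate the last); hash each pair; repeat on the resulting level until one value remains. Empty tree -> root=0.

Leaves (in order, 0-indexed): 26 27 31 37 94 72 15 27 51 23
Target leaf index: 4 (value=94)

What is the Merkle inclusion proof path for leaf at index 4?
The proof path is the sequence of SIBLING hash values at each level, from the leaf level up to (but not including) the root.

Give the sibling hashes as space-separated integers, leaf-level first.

L0 (leaves): [26, 27, 31, 37, 94, 72, 15, 27, 51, 23], target index=4
L1: h(26,27)=(26*31+27)%997=833 [pair 0] h(31,37)=(31*31+37)%997=1 [pair 1] h(94,72)=(94*31+72)%997=992 [pair 2] h(15,27)=(15*31+27)%997=492 [pair 3] h(51,23)=(51*31+23)%997=607 [pair 4] -> [833, 1, 992, 492, 607]
  Sibling for proof at L0: 72
L2: h(833,1)=(833*31+1)%997=899 [pair 0] h(992,492)=(992*31+492)%997=337 [pair 1] h(607,607)=(607*31+607)%997=481 [pair 2] -> [899, 337, 481]
  Sibling for proof at L1: 492
L3: h(899,337)=(899*31+337)%997=290 [pair 0] h(481,481)=(481*31+481)%997=437 [pair 1] -> [290, 437]
  Sibling for proof at L2: 899
L4: h(290,437)=(290*31+437)%997=454 [pair 0] -> [454]
  Sibling for proof at L3: 437
Root: 454
Proof path (sibling hashes from leaf to root): [72, 492, 899, 437]

Answer: 72 492 899 437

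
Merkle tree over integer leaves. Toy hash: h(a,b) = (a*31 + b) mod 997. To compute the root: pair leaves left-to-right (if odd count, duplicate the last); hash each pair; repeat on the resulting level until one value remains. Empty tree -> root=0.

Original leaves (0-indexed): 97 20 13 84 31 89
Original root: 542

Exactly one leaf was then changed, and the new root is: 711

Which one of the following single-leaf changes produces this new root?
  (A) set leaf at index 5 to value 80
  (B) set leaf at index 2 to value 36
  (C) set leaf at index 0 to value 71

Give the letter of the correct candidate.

Original leaves: [97, 20, 13, 84, 31, 89]
Target new root: 711
Try each candidate change and compute the resulting root:
Candidate A: set leaf[5] = 80 -> leaves = [97, 20, 13, 84, 31, 80]
  L0: [97, 20, 13, 84, 31, 80]
  L1: h(97,20)=(97*31+20)%997=36 h(13,84)=(13*31+84)%997=487 h(31,80)=(31*31+80)%997=44 -> [36, 487, 44]
  L2: h(36,487)=(36*31+487)%997=606 h(44,44)=(44*31+44)%997=411 -> [606, 411]
  L3: h(606,411)=(606*31+411)%997=254 -> [254]
  root = 254 != target 711
Candidate B: set leaf[2] = 36 -> leaves = [97, 20, 36, 84, 31, 89]
  L0: [97, 20, 36, 84, 31, 89]
  L1: h(97,20)=(97*31+20)%997=36 h(36,84)=(36*31+84)%997=203 h(31,89)=(31*31+89)%997=53 -> [36, 203, 53]
  L2: h(36,203)=(36*31+203)%997=322 h(53,53)=(53*31+53)%997=699 -> [322, 699]
  L3: h(322,699)=(322*31+699)%997=711 -> [711]
  root = 711 == target 711  ** MATCH **
Candidate C: set leaf[0] = 71 -> leaves = [71, 20, 13, 84, 31, 89]
  L0: [71, 20, 13, 84, 31, 89]
  L1: h(71,20)=(71*31+20)%997=227 h(13,84)=(13*31+84)%997=487 h(31,89)=(31*31+89)%997=53 -> [227, 487, 53]
  L2: h(227,487)=(227*31+487)%997=545 h(53,53)=(53*31+53)%997=699 -> [545, 699]
  L3: h(545,699)=(545*31+699)%997=645 -> [645]
  root = 645 != target 711
Candidate B produces the target root.

Answer: B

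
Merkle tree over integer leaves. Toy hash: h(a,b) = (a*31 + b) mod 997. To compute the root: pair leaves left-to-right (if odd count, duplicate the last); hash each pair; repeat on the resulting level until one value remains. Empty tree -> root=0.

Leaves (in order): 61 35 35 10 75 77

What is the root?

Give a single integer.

Answer: 596

Derivation:
L0: [61, 35, 35, 10, 75, 77]
L1: h(61,35)=(61*31+35)%997=929 h(35,10)=(35*31+10)%997=98 h(75,77)=(75*31+77)%997=408 -> [929, 98, 408]
L2: h(929,98)=(929*31+98)%997=981 h(408,408)=(408*31+408)%997=95 -> [981, 95]
L3: h(981,95)=(981*31+95)%997=596 -> [596]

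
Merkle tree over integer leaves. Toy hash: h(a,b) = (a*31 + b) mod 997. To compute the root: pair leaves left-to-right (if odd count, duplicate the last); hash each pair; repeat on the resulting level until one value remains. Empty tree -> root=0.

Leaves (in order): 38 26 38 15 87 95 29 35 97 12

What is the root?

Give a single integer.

Answer: 200

Derivation:
L0: [38, 26, 38, 15, 87, 95, 29, 35, 97, 12]
L1: h(38,26)=(38*31+26)%997=207 h(38,15)=(38*31+15)%997=196 h(87,95)=(87*31+95)%997=798 h(29,35)=(29*31+35)%997=934 h(97,12)=(97*31+12)%997=28 -> [207, 196, 798, 934, 28]
L2: h(207,196)=(207*31+196)%997=631 h(798,934)=(798*31+934)%997=747 h(28,28)=(28*31+28)%997=896 -> [631, 747, 896]
L3: h(631,747)=(631*31+747)%997=368 h(896,896)=(896*31+896)%997=756 -> [368, 756]
L4: h(368,756)=(368*31+756)%997=200 -> [200]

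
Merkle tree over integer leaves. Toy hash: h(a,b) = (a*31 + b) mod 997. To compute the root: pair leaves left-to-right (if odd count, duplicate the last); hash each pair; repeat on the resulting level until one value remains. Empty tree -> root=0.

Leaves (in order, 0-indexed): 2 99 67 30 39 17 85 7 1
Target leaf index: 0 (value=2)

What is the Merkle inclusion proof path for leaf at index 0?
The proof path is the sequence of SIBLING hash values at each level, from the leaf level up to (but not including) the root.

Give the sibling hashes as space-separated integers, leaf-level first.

Answer: 99 113 768 864

Derivation:
L0 (leaves): [2, 99, 67, 30, 39, 17, 85, 7, 1], target index=0
L1: h(2,99)=(2*31+99)%997=161 [pair 0] h(67,30)=(67*31+30)%997=113 [pair 1] h(39,17)=(39*31+17)%997=229 [pair 2] h(85,7)=(85*31+7)%997=648 [pair 3] h(1,1)=(1*31+1)%997=32 [pair 4] -> [161, 113, 229, 648, 32]
  Sibling for proof at L0: 99
L2: h(161,113)=(161*31+113)%997=119 [pair 0] h(229,648)=(229*31+648)%997=768 [pair 1] h(32,32)=(32*31+32)%997=27 [pair 2] -> [119, 768, 27]
  Sibling for proof at L1: 113
L3: h(119,768)=(119*31+768)%997=469 [pair 0] h(27,27)=(27*31+27)%997=864 [pair 1] -> [469, 864]
  Sibling for proof at L2: 768
L4: h(469,864)=(469*31+864)%997=448 [pair 0] -> [448]
  Sibling for proof at L3: 864
Root: 448
Proof path (sibling hashes from leaf to root): [99, 113, 768, 864]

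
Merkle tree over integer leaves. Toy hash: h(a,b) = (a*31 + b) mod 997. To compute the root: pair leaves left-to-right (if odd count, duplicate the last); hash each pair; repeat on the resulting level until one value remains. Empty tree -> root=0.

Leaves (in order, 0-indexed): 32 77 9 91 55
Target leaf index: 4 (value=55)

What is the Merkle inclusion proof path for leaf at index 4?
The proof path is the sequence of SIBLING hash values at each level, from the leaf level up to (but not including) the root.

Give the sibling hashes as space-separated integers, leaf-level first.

Answer: 55 763 608

Derivation:
L0 (leaves): [32, 77, 9, 91, 55], target index=4
L1: h(32,77)=(32*31+77)%997=72 [pair 0] h(9,91)=(9*31+91)%997=370 [pair 1] h(55,55)=(55*31+55)%997=763 [pair 2] -> [72, 370, 763]
  Sibling for proof at L0: 55
L2: h(72,370)=(72*31+370)%997=608 [pair 0] h(763,763)=(763*31+763)%997=488 [pair 1] -> [608, 488]
  Sibling for proof at L1: 763
L3: h(608,488)=(608*31+488)%997=393 [pair 0] -> [393]
  Sibling for proof at L2: 608
Root: 393
Proof path (sibling hashes from leaf to root): [55, 763, 608]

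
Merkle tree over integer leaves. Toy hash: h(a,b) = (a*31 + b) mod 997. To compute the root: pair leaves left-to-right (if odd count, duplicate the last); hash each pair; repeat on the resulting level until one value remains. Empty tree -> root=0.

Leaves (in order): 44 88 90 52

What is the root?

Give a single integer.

Answer: 995

Derivation:
L0: [44, 88, 90, 52]
L1: h(44,88)=(44*31+88)%997=455 h(90,52)=(90*31+52)%997=848 -> [455, 848]
L2: h(455,848)=(455*31+848)%997=995 -> [995]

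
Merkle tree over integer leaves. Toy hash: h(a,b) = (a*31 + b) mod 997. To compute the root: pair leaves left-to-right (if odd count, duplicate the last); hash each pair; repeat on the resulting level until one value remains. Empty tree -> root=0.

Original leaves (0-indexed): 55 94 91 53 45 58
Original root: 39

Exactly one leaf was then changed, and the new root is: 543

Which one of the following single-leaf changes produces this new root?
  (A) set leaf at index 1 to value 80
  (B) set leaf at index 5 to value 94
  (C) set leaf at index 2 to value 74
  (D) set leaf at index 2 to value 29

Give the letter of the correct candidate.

Original leaves: [55, 94, 91, 53, 45, 58]
Target new root: 543
Try each candidate change and compute the resulting root:
Candidate A: set leaf[1] = 80 -> leaves = [55, 80, 91, 53, 45, 58]
  L0: [55, 80, 91, 53, 45, 58]
  L1: h(55,80)=(55*31+80)%997=788 h(91,53)=(91*31+53)%997=880 h(45,58)=(45*31+58)%997=456 -> [788, 880, 456]
  L2: h(788,880)=(788*31+880)%997=383 h(456,456)=(456*31+456)%997=634 -> [383, 634]
  L3: h(383,634)=(383*31+634)%997=543 -> [543]
  root = 543 == target 543  ** MATCH **
Candidate B: set leaf[5] = 94 -> leaves = [55, 94, 91, 53, 45, 94]
  L0: [55, 94, 91, 53, 45, 94]
  L1: h(55,94)=(55*31+94)%997=802 h(91,53)=(91*31+53)%997=880 h(45,94)=(45*31+94)%997=492 -> [802, 880, 492]
  L2: h(802,880)=(802*31+880)%997=817 h(492,492)=(492*31+492)%997=789 -> [817, 789]
  L3: h(817,789)=(817*31+789)%997=194 -> [194]
  root = 194 != target 543
Candidate C: set leaf[2] = 74 -> leaves = [55, 94, 74, 53, 45, 58]
  L0: [55, 94, 74, 53, 45, 58]
  L1: h(55,94)=(55*31+94)%997=802 h(74,53)=(74*31+53)%997=353 h(45,58)=(45*31+58)%997=456 -> [802, 353, 456]
  L2: h(802,353)=(802*31+353)%997=290 h(456,456)=(456*31+456)%997=634 -> [290, 634]
  L3: h(290,634)=(290*31+634)%997=651 -> [651]
  root = 651 != target 543
Candidate D: set leaf[2] = 29 -> leaves = [55, 94, 29, 53, 45, 58]
  L0: [55, 94, 29, 53, 45, 58]
  L1: h(55,94)=(55*31+94)%997=802 h(29,53)=(29*31+53)%997=952 h(45,58)=(45*31+58)%997=456 -> [802, 952, 456]
  L2: h(802,952)=(802*31+952)%997=889 h(456,456)=(456*31+456)%997=634 -> [889, 634]
  L3: h(889,634)=(889*31+634)%997=277 -> [277]
  root = 277 != target 543
Candidate A produces the target root.

Answer: A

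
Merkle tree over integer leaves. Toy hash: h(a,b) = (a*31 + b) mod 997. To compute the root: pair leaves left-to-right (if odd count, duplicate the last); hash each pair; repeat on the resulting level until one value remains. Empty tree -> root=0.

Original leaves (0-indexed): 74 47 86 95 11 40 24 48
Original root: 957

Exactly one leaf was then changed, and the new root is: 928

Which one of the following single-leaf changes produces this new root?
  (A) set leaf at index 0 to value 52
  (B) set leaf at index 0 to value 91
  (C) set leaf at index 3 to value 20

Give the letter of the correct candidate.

Answer: B

Derivation:
Original leaves: [74, 47, 86, 95, 11, 40, 24, 48]
Target new root: 928
Try each candidate change and compute the resulting root:
Candidate A: set leaf[0] = 52 -> leaves = [52, 47, 86, 95, 11, 40, 24, 48]
  L0: [52, 47, 86, 95, 11, 40, 24, 48]
  L1: h(52,47)=(52*31+47)%997=662 h(86,95)=(86*31+95)%997=767 h(11,40)=(11*31+40)%997=381 h(24,48)=(24*31+48)%997=792 -> [662, 767, 381, 792]
  L2: h(662,767)=(662*31+767)%997=352 h(381,792)=(381*31+792)%997=639 -> [352, 639]
  L3: h(352,639)=(352*31+639)%997=584 -> [584]
  root = 584 != target 928
Candidate B: set leaf[0] = 91 -> leaves = [91, 47, 86, 95, 11, 40, 24, 48]
  L0: [91, 47, 86, 95, 11, 40, 24, 48]
  L1: h(91,47)=(91*31+47)%997=874 h(86,95)=(86*31+95)%997=767 h(11,40)=(11*31+40)%997=381 h(24,48)=(24*31+48)%997=792 -> [874, 767, 381, 792]
  L2: h(874,767)=(874*31+767)%997=942 h(381,792)=(381*31+792)%997=639 -> [942, 639]
  L3: h(942,639)=(942*31+639)%997=928 -> [928]
  root = 928 == target 928  ** MATCH **
Candidate C: set leaf[3] = 20 -> leaves = [74, 47, 86, 20, 11, 40, 24, 48]
  L0: [74, 47, 86, 20, 11, 40, 24, 48]
  L1: h(74,47)=(74*31+47)%997=347 h(86,20)=(86*31+20)%997=692 h(11,40)=(11*31+40)%997=381 h(24,48)=(24*31+48)%997=792 -> [347, 692, 381, 792]
  L2: h(347,692)=(347*31+692)%997=482 h(381,792)=(381*31+792)%997=639 -> [482, 639]
  L3: h(482,639)=(482*31+639)%997=626 -> [626]
  root = 626 != target 928
Candidate B produces the target root.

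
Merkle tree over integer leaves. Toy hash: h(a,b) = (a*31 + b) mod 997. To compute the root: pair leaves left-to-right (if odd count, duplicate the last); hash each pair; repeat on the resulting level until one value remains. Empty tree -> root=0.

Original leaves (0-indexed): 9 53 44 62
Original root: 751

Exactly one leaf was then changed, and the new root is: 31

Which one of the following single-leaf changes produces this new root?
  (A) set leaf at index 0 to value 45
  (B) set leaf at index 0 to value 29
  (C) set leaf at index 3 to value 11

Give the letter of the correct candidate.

Original leaves: [9, 53, 44, 62]
Target new root: 31
Try each candidate change and compute the resulting root:
Candidate A: set leaf[0] = 45 -> leaves = [45, 53, 44, 62]
  L0: [45, 53, 44, 62]
  L1: h(45,53)=(45*31+53)%997=451 h(44,62)=(44*31+62)%997=429 -> [451, 429]
  L2: h(451,429)=(451*31+429)%997=452 -> [452]
  root = 452 != target 31
Candidate B: set leaf[0] = 29 -> leaves = [29, 53, 44, 62]
  L0: [29, 53, 44, 62]
  L1: h(29,53)=(29*31+53)%997=952 h(44,62)=(44*31+62)%997=429 -> [952, 429]
  L2: h(952,429)=(952*31+429)%997=31 -> [31]
  root = 31 == target 31  ** MATCH **
Candidate C: set leaf[3] = 11 -> leaves = [9, 53, 44, 11]
  L0: [9, 53, 44, 11]
  L1: h(9,53)=(9*31+53)%997=332 h(44,11)=(44*31+11)%997=378 -> [332, 378]
  L2: h(332,378)=(332*31+378)%997=700 -> [700]
  root = 700 != target 31
Candidate B produces the target root.

Answer: B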